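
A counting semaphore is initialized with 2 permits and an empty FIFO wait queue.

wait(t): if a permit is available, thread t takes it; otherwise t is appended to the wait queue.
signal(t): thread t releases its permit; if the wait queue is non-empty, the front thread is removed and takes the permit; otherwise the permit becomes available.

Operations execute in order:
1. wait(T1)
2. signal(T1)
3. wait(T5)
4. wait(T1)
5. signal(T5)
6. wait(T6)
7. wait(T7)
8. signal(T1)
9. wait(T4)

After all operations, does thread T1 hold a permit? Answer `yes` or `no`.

Answer: no

Derivation:
Step 1: wait(T1) -> count=1 queue=[] holders={T1}
Step 2: signal(T1) -> count=2 queue=[] holders={none}
Step 3: wait(T5) -> count=1 queue=[] holders={T5}
Step 4: wait(T1) -> count=0 queue=[] holders={T1,T5}
Step 5: signal(T5) -> count=1 queue=[] holders={T1}
Step 6: wait(T6) -> count=0 queue=[] holders={T1,T6}
Step 7: wait(T7) -> count=0 queue=[T7] holders={T1,T6}
Step 8: signal(T1) -> count=0 queue=[] holders={T6,T7}
Step 9: wait(T4) -> count=0 queue=[T4] holders={T6,T7}
Final holders: {T6,T7} -> T1 not in holders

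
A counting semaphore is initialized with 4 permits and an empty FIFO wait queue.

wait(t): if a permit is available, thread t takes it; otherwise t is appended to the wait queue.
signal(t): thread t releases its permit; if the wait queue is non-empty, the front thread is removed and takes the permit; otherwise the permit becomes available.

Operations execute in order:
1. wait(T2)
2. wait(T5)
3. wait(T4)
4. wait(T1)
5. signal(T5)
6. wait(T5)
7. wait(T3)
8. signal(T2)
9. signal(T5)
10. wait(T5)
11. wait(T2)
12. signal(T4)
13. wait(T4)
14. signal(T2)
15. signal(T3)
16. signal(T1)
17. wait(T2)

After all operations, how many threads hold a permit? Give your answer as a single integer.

Step 1: wait(T2) -> count=3 queue=[] holders={T2}
Step 2: wait(T5) -> count=2 queue=[] holders={T2,T5}
Step 3: wait(T4) -> count=1 queue=[] holders={T2,T4,T5}
Step 4: wait(T1) -> count=0 queue=[] holders={T1,T2,T4,T5}
Step 5: signal(T5) -> count=1 queue=[] holders={T1,T2,T4}
Step 6: wait(T5) -> count=0 queue=[] holders={T1,T2,T4,T5}
Step 7: wait(T3) -> count=0 queue=[T3] holders={T1,T2,T4,T5}
Step 8: signal(T2) -> count=0 queue=[] holders={T1,T3,T4,T5}
Step 9: signal(T5) -> count=1 queue=[] holders={T1,T3,T4}
Step 10: wait(T5) -> count=0 queue=[] holders={T1,T3,T4,T5}
Step 11: wait(T2) -> count=0 queue=[T2] holders={T1,T3,T4,T5}
Step 12: signal(T4) -> count=0 queue=[] holders={T1,T2,T3,T5}
Step 13: wait(T4) -> count=0 queue=[T4] holders={T1,T2,T3,T5}
Step 14: signal(T2) -> count=0 queue=[] holders={T1,T3,T4,T5}
Step 15: signal(T3) -> count=1 queue=[] holders={T1,T4,T5}
Step 16: signal(T1) -> count=2 queue=[] holders={T4,T5}
Step 17: wait(T2) -> count=1 queue=[] holders={T2,T4,T5}
Final holders: {T2,T4,T5} -> 3 thread(s)

Answer: 3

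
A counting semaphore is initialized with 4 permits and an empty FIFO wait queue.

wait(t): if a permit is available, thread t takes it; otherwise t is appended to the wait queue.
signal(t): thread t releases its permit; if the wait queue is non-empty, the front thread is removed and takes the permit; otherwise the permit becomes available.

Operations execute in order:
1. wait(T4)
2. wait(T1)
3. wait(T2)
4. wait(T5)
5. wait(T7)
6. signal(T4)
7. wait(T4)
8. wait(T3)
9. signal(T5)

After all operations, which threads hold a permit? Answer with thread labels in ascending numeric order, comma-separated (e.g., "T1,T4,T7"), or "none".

Answer: T1,T2,T4,T7

Derivation:
Step 1: wait(T4) -> count=3 queue=[] holders={T4}
Step 2: wait(T1) -> count=2 queue=[] holders={T1,T4}
Step 3: wait(T2) -> count=1 queue=[] holders={T1,T2,T4}
Step 4: wait(T5) -> count=0 queue=[] holders={T1,T2,T4,T5}
Step 5: wait(T7) -> count=0 queue=[T7] holders={T1,T2,T4,T5}
Step 6: signal(T4) -> count=0 queue=[] holders={T1,T2,T5,T7}
Step 7: wait(T4) -> count=0 queue=[T4] holders={T1,T2,T5,T7}
Step 8: wait(T3) -> count=0 queue=[T4,T3] holders={T1,T2,T5,T7}
Step 9: signal(T5) -> count=0 queue=[T3] holders={T1,T2,T4,T7}
Final holders: T1,T2,T4,T7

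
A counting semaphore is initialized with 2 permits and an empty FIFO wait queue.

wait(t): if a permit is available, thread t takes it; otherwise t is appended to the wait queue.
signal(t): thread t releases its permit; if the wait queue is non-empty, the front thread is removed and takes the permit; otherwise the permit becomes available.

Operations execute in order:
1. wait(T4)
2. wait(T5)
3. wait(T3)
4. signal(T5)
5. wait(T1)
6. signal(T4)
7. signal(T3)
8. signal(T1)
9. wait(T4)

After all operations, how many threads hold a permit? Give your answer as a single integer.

Step 1: wait(T4) -> count=1 queue=[] holders={T4}
Step 2: wait(T5) -> count=0 queue=[] holders={T4,T5}
Step 3: wait(T3) -> count=0 queue=[T3] holders={T4,T5}
Step 4: signal(T5) -> count=0 queue=[] holders={T3,T4}
Step 5: wait(T1) -> count=0 queue=[T1] holders={T3,T4}
Step 6: signal(T4) -> count=0 queue=[] holders={T1,T3}
Step 7: signal(T3) -> count=1 queue=[] holders={T1}
Step 8: signal(T1) -> count=2 queue=[] holders={none}
Step 9: wait(T4) -> count=1 queue=[] holders={T4}
Final holders: {T4} -> 1 thread(s)

Answer: 1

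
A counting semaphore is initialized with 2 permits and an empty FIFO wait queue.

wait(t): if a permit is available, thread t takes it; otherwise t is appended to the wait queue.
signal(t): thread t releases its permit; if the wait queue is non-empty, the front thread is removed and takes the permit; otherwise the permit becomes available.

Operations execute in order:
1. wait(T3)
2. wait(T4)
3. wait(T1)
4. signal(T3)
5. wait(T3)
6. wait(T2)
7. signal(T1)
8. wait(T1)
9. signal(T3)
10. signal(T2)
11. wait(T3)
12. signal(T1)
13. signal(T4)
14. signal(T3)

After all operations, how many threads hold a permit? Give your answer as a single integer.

Step 1: wait(T3) -> count=1 queue=[] holders={T3}
Step 2: wait(T4) -> count=0 queue=[] holders={T3,T4}
Step 3: wait(T1) -> count=0 queue=[T1] holders={T3,T4}
Step 4: signal(T3) -> count=0 queue=[] holders={T1,T4}
Step 5: wait(T3) -> count=0 queue=[T3] holders={T1,T4}
Step 6: wait(T2) -> count=0 queue=[T3,T2] holders={T1,T4}
Step 7: signal(T1) -> count=0 queue=[T2] holders={T3,T4}
Step 8: wait(T1) -> count=0 queue=[T2,T1] holders={T3,T4}
Step 9: signal(T3) -> count=0 queue=[T1] holders={T2,T4}
Step 10: signal(T2) -> count=0 queue=[] holders={T1,T4}
Step 11: wait(T3) -> count=0 queue=[T3] holders={T1,T4}
Step 12: signal(T1) -> count=0 queue=[] holders={T3,T4}
Step 13: signal(T4) -> count=1 queue=[] holders={T3}
Step 14: signal(T3) -> count=2 queue=[] holders={none}
Final holders: {none} -> 0 thread(s)

Answer: 0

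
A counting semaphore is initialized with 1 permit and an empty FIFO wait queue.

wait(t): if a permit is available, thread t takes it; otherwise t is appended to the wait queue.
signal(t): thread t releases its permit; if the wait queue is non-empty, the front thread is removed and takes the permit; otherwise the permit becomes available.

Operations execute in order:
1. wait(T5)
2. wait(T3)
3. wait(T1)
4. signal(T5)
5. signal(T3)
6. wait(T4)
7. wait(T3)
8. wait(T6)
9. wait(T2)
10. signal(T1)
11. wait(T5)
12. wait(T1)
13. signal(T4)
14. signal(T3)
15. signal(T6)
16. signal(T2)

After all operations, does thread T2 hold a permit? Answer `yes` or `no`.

Answer: no

Derivation:
Step 1: wait(T5) -> count=0 queue=[] holders={T5}
Step 2: wait(T3) -> count=0 queue=[T3] holders={T5}
Step 3: wait(T1) -> count=0 queue=[T3,T1] holders={T5}
Step 4: signal(T5) -> count=0 queue=[T1] holders={T3}
Step 5: signal(T3) -> count=0 queue=[] holders={T1}
Step 6: wait(T4) -> count=0 queue=[T4] holders={T1}
Step 7: wait(T3) -> count=0 queue=[T4,T3] holders={T1}
Step 8: wait(T6) -> count=0 queue=[T4,T3,T6] holders={T1}
Step 9: wait(T2) -> count=0 queue=[T4,T3,T6,T2] holders={T1}
Step 10: signal(T1) -> count=0 queue=[T3,T6,T2] holders={T4}
Step 11: wait(T5) -> count=0 queue=[T3,T6,T2,T5] holders={T4}
Step 12: wait(T1) -> count=0 queue=[T3,T6,T2,T5,T1] holders={T4}
Step 13: signal(T4) -> count=0 queue=[T6,T2,T5,T1] holders={T3}
Step 14: signal(T3) -> count=0 queue=[T2,T5,T1] holders={T6}
Step 15: signal(T6) -> count=0 queue=[T5,T1] holders={T2}
Step 16: signal(T2) -> count=0 queue=[T1] holders={T5}
Final holders: {T5} -> T2 not in holders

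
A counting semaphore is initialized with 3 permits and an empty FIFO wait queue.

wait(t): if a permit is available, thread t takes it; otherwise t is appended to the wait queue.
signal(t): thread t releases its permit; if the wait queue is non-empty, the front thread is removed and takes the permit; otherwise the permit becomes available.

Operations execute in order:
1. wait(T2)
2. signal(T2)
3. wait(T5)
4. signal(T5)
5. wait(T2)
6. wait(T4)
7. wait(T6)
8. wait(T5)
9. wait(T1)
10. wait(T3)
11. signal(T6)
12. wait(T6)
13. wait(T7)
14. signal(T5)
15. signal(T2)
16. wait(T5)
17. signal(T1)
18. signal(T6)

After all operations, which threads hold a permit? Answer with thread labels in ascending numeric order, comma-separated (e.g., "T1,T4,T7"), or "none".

Answer: T3,T4,T7

Derivation:
Step 1: wait(T2) -> count=2 queue=[] holders={T2}
Step 2: signal(T2) -> count=3 queue=[] holders={none}
Step 3: wait(T5) -> count=2 queue=[] holders={T5}
Step 4: signal(T5) -> count=3 queue=[] holders={none}
Step 5: wait(T2) -> count=2 queue=[] holders={T2}
Step 6: wait(T4) -> count=1 queue=[] holders={T2,T4}
Step 7: wait(T6) -> count=0 queue=[] holders={T2,T4,T6}
Step 8: wait(T5) -> count=0 queue=[T5] holders={T2,T4,T6}
Step 9: wait(T1) -> count=0 queue=[T5,T1] holders={T2,T4,T6}
Step 10: wait(T3) -> count=0 queue=[T5,T1,T3] holders={T2,T4,T6}
Step 11: signal(T6) -> count=0 queue=[T1,T3] holders={T2,T4,T5}
Step 12: wait(T6) -> count=0 queue=[T1,T3,T6] holders={T2,T4,T5}
Step 13: wait(T7) -> count=0 queue=[T1,T3,T6,T7] holders={T2,T4,T5}
Step 14: signal(T5) -> count=0 queue=[T3,T6,T7] holders={T1,T2,T4}
Step 15: signal(T2) -> count=0 queue=[T6,T7] holders={T1,T3,T4}
Step 16: wait(T5) -> count=0 queue=[T6,T7,T5] holders={T1,T3,T4}
Step 17: signal(T1) -> count=0 queue=[T7,T5] holders={T3,T4,T6}
Step 18: signal(T6) -> count=0 queue=[T5] holders={T3,T4,T7}
Final holders: T3,T4,T7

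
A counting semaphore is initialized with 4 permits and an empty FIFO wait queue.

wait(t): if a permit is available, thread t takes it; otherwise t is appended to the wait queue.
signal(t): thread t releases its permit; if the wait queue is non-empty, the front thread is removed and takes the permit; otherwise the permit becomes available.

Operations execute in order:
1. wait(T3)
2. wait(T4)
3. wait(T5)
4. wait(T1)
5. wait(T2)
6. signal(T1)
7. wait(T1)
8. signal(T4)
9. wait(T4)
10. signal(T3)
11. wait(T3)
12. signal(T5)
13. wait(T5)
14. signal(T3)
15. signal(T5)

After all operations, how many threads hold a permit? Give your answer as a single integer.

Answer: 3

Derivation:
Step 1: wait(T3) -> count=3 queue=[] holders={T3}
Step 2: wait(T4) -> count=2 queue=[] holders={T3,T4}
Step 3: wait(T5) -> count=1 queue=[] holders={T3,T4,T5}
Step 4: wait(T1) -> count=0 queue=[] holders={T1,T3,T4,T5}
Step 5: wait(T2) -> count=0 queue=[T2] holders={T1,T3,T4,T5}
Step 6: signal(T1) -> count=0 queue=[] holders={T2,T3,T4,T5}
Step 7: wait(T1) -> count=0 queue=[T1] holders={T2,T3,T4,T5}
Step 8: signal(T4) -> count=0 queue=[] holders={T1,T2,T3,T5}
Step 9: wait(T4) -> count=0 queue=[T4] holders={T1,T2,T3,T5}
Step 10: signal(T3) -> count=0 queue=[] holders={T1,T2,T4,T5}
Step 11: wait(T3) -> count=0 queue=[T3] holders={T1,T2,T4,T5}
Step 12: signal(T5) -> count=0 queue=[] holders={T1,T2,T3,T4}
Step 13: wait(T5) -> count=0 queue=[T5] holders={T1,T2,T3,T4}
Step 14: signal(T3) -> count=0 queue=[] holders={T1,T2,T4,T5}
Step 15: signal(T5) -> count=1 queue=[] holders={T1,T2,T4}
Final holders: {T1,T2,T4} -> 3 thread(s)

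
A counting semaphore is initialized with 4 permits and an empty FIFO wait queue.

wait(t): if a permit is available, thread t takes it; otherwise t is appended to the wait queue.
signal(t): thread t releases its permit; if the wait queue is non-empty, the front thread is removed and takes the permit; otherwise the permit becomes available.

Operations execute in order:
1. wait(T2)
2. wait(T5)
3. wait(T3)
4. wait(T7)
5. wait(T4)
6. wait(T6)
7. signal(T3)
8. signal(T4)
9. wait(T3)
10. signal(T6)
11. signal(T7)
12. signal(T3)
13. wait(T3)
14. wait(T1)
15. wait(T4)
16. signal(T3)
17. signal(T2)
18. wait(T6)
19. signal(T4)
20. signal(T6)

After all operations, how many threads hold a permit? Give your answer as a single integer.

Step 1: wait(T2) -> count=3 queue=[] holders={T2}
Step 2: wait(T5) -> count=2 queue=[] holders={T2,T5}
Step 3: wait(T3) -> count=1 queue=[] holders={T2,T3,T5}
Step 4: wait(T7) -> count=0 queue=[] holders={T2,T3,T5,T7}
Step 5: wait(T4) -> count=0 queue=[T4] holders={T2,T3,T5,T7}
Step 6: wait(T6) -> count=0 queue=[T4,T6] holders={T2,T3,T5,T7}
Step 7: signal(T3) -> count=0 queue=[T6] holders={T2,T4,T5,T7}
Step 8: signal(T4) -> count=0 queue=[] holders={T2,T5,T6,T7}
Step 9: wait(T3) -> count=0 queue=[T3] holders={T2,T5,T6,T7}
Step 10: signal(T6) -> count=0 queue=[] holders={T2,T3,T5,T7}
Step 11: signal(T7) -> count=1 queue=[] holders={T2,T3,T5}
Step 12: signal(T3) -> count=2 queue=[] holders={T2,T5}
Step 13: wait(T3) -> count=1 queue=[] holders={T2,T3,T5}
Step 14: wait(T1) -> count=0 queue=[] holders={T1,T2,T3,T5}
Step 15: wait(T4) -> count=0 queue=[T4] holders={T1,T2,T3,T5}
Step 16: signal(T3) -> count=0 queue=[] holders={T1,T2,T4,T5}
Step 17: signal(T2) -> count=1 queue=[] holders={T1,T4,T5}
Step 18: wait(T6) -> count=0 queue=[] holders={T1,T4,T5,T6}
Step 19: signal(T4) -> count=1 queue=[] holders={T1,T5,T6}
Step 20: signal(T6) -> count=2 queue=[] holders={T1,T5}
Final holders: {T1,T5} -> 2 thread(s)

Answer: 2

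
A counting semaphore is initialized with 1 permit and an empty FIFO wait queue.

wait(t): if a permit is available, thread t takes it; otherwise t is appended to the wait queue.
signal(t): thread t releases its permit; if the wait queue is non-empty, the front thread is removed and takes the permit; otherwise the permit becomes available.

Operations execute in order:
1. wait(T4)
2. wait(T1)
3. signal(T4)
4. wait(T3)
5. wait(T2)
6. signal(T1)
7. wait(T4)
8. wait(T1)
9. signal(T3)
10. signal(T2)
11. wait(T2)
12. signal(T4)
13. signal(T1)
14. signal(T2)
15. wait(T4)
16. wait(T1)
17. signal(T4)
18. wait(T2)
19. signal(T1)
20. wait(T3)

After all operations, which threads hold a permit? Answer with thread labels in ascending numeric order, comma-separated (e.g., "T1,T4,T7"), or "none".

Step 1: wait(T4) -> count=0 queue=[] holders={T4}
Step 2: wait(T1) -> count=0 queue=[T1] holders={T4}
Step 3: signal(T4) -> count=0 queue=[] holders={T1}
Step 4: wait(T3) -> count=0 queue=[T3] holders={T1}
Step 5: wait(T2) -> count=0 queue=[T3,T2] holders={T1}
Step 6: signal(T1) -> count=0 queue=[T2] holders={T3}
Step 7: wait(T4) -> count=0 queue=[T2,T4] holders={T3}
Step 8: wait(T1) -> count=0 queue=[T2,T4,T1] holders={T3}
Step 9: signal(T3) -> count=0 queue=[T4,T1] holders={T2}
Step 10: signal(T2) -> count=0 queue=[T1] holders={T4}
Step 11: wait(T2) -> count=0 queue=[T1,T2] holders={T4}
Step 12: signal(T4) -> count=0 queue=[T2] holders={T1}
Step 13: signal(T1) -> count=0 queue=[] holders={T2}
Step 14: signal(T2) -> count=1 queue=[] holders={none}
Step 15: wait(T4) -> count=0 queue=[] holders={T4}
Step 16: wait(T1) -> count=0 queue=[T1] holders={T4}
Step 17: signal(T4) -> count=0 queue=[] holders={T1}
Step 18: wait(T2) -> count=0 queue=[T2] holders={T1}
Step 19: signal(T1) -> count=0 queue=[] holders={T2}
Step 20: wait(T3) -> count=0 queue=[T3] holders={T2}
Final holders: T2

Answer: T2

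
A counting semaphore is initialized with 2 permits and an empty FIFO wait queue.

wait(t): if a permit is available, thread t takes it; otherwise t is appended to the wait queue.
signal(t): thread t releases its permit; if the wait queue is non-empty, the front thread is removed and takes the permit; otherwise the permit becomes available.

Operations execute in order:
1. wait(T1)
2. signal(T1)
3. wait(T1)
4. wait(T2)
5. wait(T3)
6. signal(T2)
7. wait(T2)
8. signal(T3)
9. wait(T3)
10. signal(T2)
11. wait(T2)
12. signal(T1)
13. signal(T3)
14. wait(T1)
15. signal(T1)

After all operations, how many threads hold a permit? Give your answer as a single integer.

Step 1: wait(T1) -> count=1 queue=[] holders={T1}
Step 2: signal(T1) -> count=2 queue=[] holders={none}
Step 3: wait(T1) -> count=1 queue=[] holders={T1}
Step 4: wait(T2) -> count=0 queue=[] holders={T1,T2}
Step 5: wait(T3) -> count=0 queue=[T3] holders={T1,T2}
Step 6: signal(T2) -> count=0 queue=[] holders={T1,T3}
Step 7: wait(T2) -> count=0 queue=[T2] holders={T1,T3}
Step 8: signal(T3) -> count=0 queue=[] holders={T1,T2}
Step 9: wait(T3) -> count=0 queue=[T3] holders={T1,T2}
Step 10: signal(T2) -> count=0 queue=[] holders={T1,T3}
Step 11: wait(T2) -> count=0 queue=[T2] holders={T1,T3}
Step 12: signal(T1) -> count=0 queue=[] holders={T2,T3}
Step 13: signal(T3) -> count=1 queue=[] holders={T2}
Step 14: wait(T1) -> count=0 queue=[] holders={T1,T2}
Step 15: signal(T1) -> count=1 queue=[] holders={T2}
Final holders: {T2} -> 1 thread(s)

Answer: 1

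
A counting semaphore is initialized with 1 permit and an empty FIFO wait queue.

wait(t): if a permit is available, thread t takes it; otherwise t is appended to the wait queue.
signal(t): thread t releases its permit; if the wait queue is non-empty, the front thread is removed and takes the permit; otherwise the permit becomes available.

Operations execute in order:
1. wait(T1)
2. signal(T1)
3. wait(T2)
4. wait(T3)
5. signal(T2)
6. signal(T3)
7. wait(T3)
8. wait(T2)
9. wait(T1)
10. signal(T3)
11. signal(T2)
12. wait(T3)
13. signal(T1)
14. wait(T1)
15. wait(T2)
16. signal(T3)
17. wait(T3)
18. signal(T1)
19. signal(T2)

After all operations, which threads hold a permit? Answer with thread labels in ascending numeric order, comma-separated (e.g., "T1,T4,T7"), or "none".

Answer: T3

Derivation:
Step 1: wait(T1) -> count=0 queue=[] holders={T1}
Step 2: signal(T1) -> count=1 queue=[] holders={none}
Step 3: wait(T2) -> count=0 queue=[] holders={T2}
Step 4: wait(T3) -> count=0 queue=[T3] holders={T2}
Step 5: signal(T2) -> count=0 queue=[] holders={T3}
Step 6: signal(T3) -> count=1 queue=[] holders={none}
Step 7: wait(T3) -> count=0 queue=[] holders={T3}
Step 8: wait(T2) -> count=0 queue=[T2] holders={T3}
Step 9: wait(T1) -> count=0 queue=[T2,T1] holders={T3}
Step 10: signal(T3) -> count=0 queue=[T1] holders={T2}
Step 11: signal(T2) -> count=0 queue=[] holders={T1}
Step 12: wait(T3) -> count=0 queue=[T3] holders={T1}
Step 13: signal(T1) -> count=0 queue=[] holders={T3}
Step 14: wait(T1) -> count=0 queue=[T1] holders={T3}
Step 15: wait(T2) -> count=0 queue=[T1,T2] holders={T3}
Step 16: signal(T3) -> count=0 queue=[T2] holders={T1}
Step 17: wait(T3) -> count=0 queue=[T2,T3] holders={T1}
Step 18: signal(T1) -> count=0 queue=[T3] holders={T2}
Step 19: signal(T2) -> count=0 queue=[] holders={T3}
Final holders: T3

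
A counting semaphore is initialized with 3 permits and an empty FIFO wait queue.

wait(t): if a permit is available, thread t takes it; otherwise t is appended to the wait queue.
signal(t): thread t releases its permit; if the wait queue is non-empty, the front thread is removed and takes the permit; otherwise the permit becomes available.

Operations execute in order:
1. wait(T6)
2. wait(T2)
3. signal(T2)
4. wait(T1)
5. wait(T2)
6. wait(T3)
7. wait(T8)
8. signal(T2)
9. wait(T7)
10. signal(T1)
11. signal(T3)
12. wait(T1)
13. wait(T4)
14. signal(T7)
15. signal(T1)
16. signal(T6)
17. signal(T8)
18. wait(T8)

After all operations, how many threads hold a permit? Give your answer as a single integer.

Step 1: wait(T6) -> count=2 queue=[] holders={T6}
Step 2: wait(T2) -> count=1 queue=[] holders={T2,T6}
Step 3: signal(T2) -> count=2 queue=[] holders={T6}
Step 4: wait(T1) -> count=1 queue=[] holders={T1,T6}
Step 5: wait(T2) -> count=0 queue=[] holders={T1,T2,T6}
Step 6: wait(T3) -> count=0 queue=[T3] holders={T1,T2,T6}
Step 7: wait(T8) -> count=0 queue=[T3,T8] holders={T1,T2,T6}
Step 8: signal(T2) -> count=0 queue=[T8] holders={T1,T3,T6}
Step 9: wait(T7) -> count=0 queue=[T8,T7] holders={T1,T3,T6}
Step 10: signal(T1) -> count=0 queue=[T7] holders={T3,T6,T8}
Step 11: signal(T3) -> count=0 queue=[] holders={T6,T7,T8}
Step 12: wait(T1) -> count=0 queue=[T1] holders={T6,T7,T8}
Step 13: wait(T4) -> count=0 queue=[T1,T4] holders={T6,T7,T8}
Step 14: signal(T7) -> count=0 queue=[T4] holders={T1,T6,T8}
Step 15: signal(T1) -> count=0 queue=[] holders={T4,T6,T8}
Step 16: signal(T6) -> count=1 queue=[] holders={T4,T8}
Step 17: signal(T8) -> count=2 queue=[] holders={T4}
Step 18: wait(T8) -> count=1 queue=[] holders={T4,T8}
Final holders: {T4,T8} -> 2 thread(s)

Answer: 2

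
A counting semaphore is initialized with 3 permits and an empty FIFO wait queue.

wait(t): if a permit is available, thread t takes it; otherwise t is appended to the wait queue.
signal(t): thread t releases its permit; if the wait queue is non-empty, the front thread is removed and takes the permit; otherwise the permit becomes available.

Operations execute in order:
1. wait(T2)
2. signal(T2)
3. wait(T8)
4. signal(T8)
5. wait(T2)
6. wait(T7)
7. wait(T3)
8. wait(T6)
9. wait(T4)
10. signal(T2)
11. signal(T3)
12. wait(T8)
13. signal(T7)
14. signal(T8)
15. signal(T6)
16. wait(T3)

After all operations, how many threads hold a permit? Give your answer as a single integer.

Answer: 2

Derivation:
Step 1: wait(T2) -> count=2 queue=[] holders={T2}
Step 2: signal(T2) -> count=3 queue=[] holders={none}
Step 3: wait(T8) -> count=2 queue=[] holders={T8}
Step 4: signal(T8) -> count=3 queue=[] holders={none}
Step 5: wait(T2) -> count=2 queue=[] holders={T2}
Step 6: wait(T7) -> count=1 queue=[] holders={T2,T7}
Step 7: wait(T3) -> count=0 queue=[] holders={T2,T3,T7}
Step 8: wait(T6) -> count=0 queue=[T6] holders={T2,T3,T7}
Step 9: wait(T4) -> count=0 queue=[T6,T4] holders={T2,T3,T7}
Step 10: signal(T2) -> count=0 queue=[T4] holders={T3,T6,T7}
Step 11: signal(T3) -> count=0 queue=[] holders={T4,T6,T7}
Step 12: wait(T8) -> count=0 queue=[T8] holders={T4,T6,T7}
Step 13: signal(T7) -> count=0 queue=[] holders={T4,T6,T8}
Step 14: signal(T8) -> count=1 queue=[] holders={T4,T6}
Step 15: signal(T6) -> count=2 queue=[] holders={T4}
Step 16: wait(T3) -> count=1 queue=[] holders={T3,T4}
Final holders: {T3,T4} -> 2 thread(s)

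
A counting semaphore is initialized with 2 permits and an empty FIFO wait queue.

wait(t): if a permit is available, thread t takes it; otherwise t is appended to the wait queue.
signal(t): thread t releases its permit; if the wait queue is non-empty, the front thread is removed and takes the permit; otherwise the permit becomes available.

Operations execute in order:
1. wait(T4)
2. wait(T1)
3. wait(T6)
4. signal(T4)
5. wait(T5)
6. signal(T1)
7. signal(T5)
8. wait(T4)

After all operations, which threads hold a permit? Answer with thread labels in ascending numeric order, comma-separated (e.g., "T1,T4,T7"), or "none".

Answer: T4,T6

Derivation:
Step 1: wait(T4) -> count=1 queue=[] holders={T4}
Step 2: wait(T1) -> count=0 queue=[] holders={T1,T4}
Step 3: wait(T6) -> count=0 queue=[T6] holders={T1,T4}
Step 4: signal(T4) -> count=0 queue=[] holders={T1,T6}
Step 5: wait(T5) -> count=0 queue=[T5] holders={T1,T6}
Step 6: signal(T1) -> count=0 queue=[] holders={T5,T6}
Step 7: signal(T5) -> count=1 queue=[] holders={T6}
Step 8: wait(T4) -> count=0 queue=[] holders={T4,T6}
Final holders: T4,T6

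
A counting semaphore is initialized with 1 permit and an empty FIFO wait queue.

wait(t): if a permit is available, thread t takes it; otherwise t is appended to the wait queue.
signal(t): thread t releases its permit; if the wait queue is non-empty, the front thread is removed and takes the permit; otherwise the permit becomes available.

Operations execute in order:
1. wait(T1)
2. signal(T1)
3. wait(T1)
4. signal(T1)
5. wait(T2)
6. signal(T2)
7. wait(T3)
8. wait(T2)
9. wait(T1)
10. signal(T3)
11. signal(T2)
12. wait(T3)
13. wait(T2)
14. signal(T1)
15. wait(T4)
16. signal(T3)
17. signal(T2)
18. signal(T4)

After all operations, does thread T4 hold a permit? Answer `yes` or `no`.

Step 1: wait(T1) -> count=0 queue=[] holders={T1}
Step 2: signal(T1) -> count=1 queue=[] holders={none}
Step 3: wait(T1) -> count=0 queue=[] holders={T1}
Step 4: signal(T1) -> count=1 queue=[] holders={none}
Step 5: wait(T2) -> count=0 queue=[] holders={T2}
Step 6: signal(T2) -> count=1 queue=[] holders={none}
Step 7: wait(T3) -> count=0 queue=[] holders={T3}
Step 8: wait(T2) -> count=0 queue=[T2] holders={T3}
Step 9: wait(T1) -> count=0 queue=[T2,T1] holders={T3}
Step 10: signal(T3) -> count=0 queue=[T1] holders={T2}
Step 11: signal(T2) -> count=0 queue=[] holders={T1}
Step 12: wait(T3) -> count=0 queue=[T3] holders={T1}
Step 13: wait(T2) -> count=0 queue=[T3,T2] holders={T1}
Step 14: signal(T1) -> count=0 queue=[T2] holders={T3}
Step 15: wait(T4) -> count=0 queue=[T2,T4] holders={T3}
Step 16: signal(T3) -> count=0 queue=[T4] holders={T2}
Step 17: signal(T2) -> count=0 queue=[] holders={T4}
Step 18: signal(T4) -> count=1 queue=[] holders={none}
Final holders: {none} -> T4 not in holders

Answer: no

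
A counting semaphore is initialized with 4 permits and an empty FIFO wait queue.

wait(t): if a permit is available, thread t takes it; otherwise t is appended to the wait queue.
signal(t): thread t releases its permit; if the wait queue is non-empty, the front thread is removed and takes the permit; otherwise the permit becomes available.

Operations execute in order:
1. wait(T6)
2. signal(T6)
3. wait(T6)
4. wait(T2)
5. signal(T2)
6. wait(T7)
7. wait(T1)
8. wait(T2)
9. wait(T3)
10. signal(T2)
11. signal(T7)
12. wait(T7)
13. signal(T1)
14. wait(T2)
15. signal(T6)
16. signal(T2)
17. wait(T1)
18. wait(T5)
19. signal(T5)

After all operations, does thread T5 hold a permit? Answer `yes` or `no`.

Step 1: wait(T6) -> count=3 queue=[] holders={T6}
Step 2: signal(T6) -> count=4 queue=[] holders={none}
Step 3: wait(T6) -> count=3 queue=[] holders={T6}
Step 4: wait(T2) -> count=2 queue=[] holders={T2,T6}
Step 5: signal(T2) -> count=3 queue=[] holders={T6}
Step 6: wait(T7) -> count=2 queue=[] holders={T6,T7}
Step 7: wait(T1) -> count=1 queue=[] holders={T1,T6,T7}
Step 8: wait(T2) -> count=0 queue=[] holders={T1,T2,T6,T7}
Step 9: wait(T3) -> count=0 queue=[T3] holders={T1,T2,T6,T7}
Step 10: signal(T2) -> count=0 queue=[] holders={T1,T3,T6,T7}
Step 11: signal(T7) -> count=1 queue=[] holders={T1,T3,T6}
Step 12: wait(T7) -> count=0 queue=[] holders={T1,T3,T6,T7}
Step 13: signal(T1) -> count=1 queue=[] holders={T3,T6,T7}
Step 14: wait(T2) -> count=0 queue=[] holders={T2,T3,T6,T7}
Step 15: signal(T6) -> count=1 queue=[] holders={T2,T3,T7}
Step 16: signal(T2) -> count=2 queue=[] holders={T3,T7}
Step 17: wait(T1) -> count=1 queue=[] holders={T1,T3,T7}
Step 18: wait(T5) -> count=0 queue=[] holders={T1,T3,T5,T7}
Step 19: signal(T5) -> count=1 queue=[] holders={T1,T3,T7}
Final holders: {T1,T3,T7} -> T5 not in holders

Answer: no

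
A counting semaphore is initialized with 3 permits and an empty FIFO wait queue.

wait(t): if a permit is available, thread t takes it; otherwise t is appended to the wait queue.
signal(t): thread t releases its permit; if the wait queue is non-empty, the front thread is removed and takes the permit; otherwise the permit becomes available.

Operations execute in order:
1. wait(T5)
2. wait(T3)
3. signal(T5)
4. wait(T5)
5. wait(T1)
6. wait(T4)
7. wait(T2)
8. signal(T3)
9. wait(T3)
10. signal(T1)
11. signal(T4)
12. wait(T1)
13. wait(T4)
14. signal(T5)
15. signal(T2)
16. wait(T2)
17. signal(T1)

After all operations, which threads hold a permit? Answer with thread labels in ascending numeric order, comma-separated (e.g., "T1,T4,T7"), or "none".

Step 1: wait(T5) -> count=2 queue=[] holders={T5}
Step 2: wait(T3) -> count=1 queue=[] holders={T3,T5}
Step 3: signal(T5) -> count=2 queue=[] holders={T3}
Step 4: wait(T5) -> count=1 queue=[] holders={T3,T5}
Step 5: wait(T1) -> count=0 queue=[] holders={T1,T3,T5}
Step 6: wait(T4) -> count=0 queue=[T4] holders={T1,T3,T5}
Step 7: wait(T2) -> count=0 queue=[T4,T2] holders={T1,T3,T5}
Step 8: signal(T3) -> count=0 queue=[T2] holders={T1,T4,T5}
Step 9: wait(T3) -> count=0 queue=[T2,T3] holders={T1,T4,T5}
Step 10: signal(T1) -> count=0 queue=[T3] holders={T2,T4,T5}
Step 11: signal(T4) -> count=0 queue=[] holders={T2,T3,T5}
Step 12: wait(T1) -> count=0 queue=[T1] holders={T2,T3,T5}
Step 13: wait(T4) -> count=0 queue=[T1,T4] holders={T2,T3,T5}
Step 14: signal(T5) -> count=0 queue=[T4] holders={T1,T2,T3}
Step 15: signal(T2) -> count=0 queue=[] holders={T1,T3,T4}
Step 16: wait(T2) -> count=0 queue=[T2] holders={T1,T3,T4}
Step 17: signal(T1) -> count=0 queue=[] holders={T2,T3,T4}
Final holders: T2,T3,T4

Answer: T2,T3,T4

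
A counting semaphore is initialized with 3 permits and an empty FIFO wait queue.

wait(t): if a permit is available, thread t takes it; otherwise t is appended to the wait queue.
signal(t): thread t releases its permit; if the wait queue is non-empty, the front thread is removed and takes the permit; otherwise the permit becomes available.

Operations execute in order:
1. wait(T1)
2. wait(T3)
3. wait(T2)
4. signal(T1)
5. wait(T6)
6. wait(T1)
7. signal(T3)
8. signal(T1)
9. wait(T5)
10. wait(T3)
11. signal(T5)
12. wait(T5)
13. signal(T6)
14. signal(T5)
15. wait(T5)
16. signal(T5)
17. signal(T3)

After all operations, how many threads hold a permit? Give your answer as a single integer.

Step 1: wait(T1) -> count=2 queue=[] holders={T1}
Step 2: wait(T3) -> count=1 queue=[] holders={T1,T3}
Step 3: wait(T2) -> count=0 queue=[] holders={T1,T2,T3}
Step 4: signal(T1) -> count=1 queue=[] holders={T2,T3}
Step 5: wait(T6) -> count=0 queue=[] holders={T2,T3,T6}
Step 6: wait(T1) -> count=0 queue=[T1] holders={T2,T3,T6}
Step 7: signal(T3) -> count=0 queue=[] holders={T1,T2,T6}
Step 8: signal(T1) -> count=1 queue=[] holders={T2,T6}
Step 9: wait(T5) -> count=0 queue=[] holders={T2,T5,T6}
Step 10: wait(T3) -> count=0 queue=[T3] holders={T2,T5,T6}
Step 11: signal(T5) -> count=0 queue=[] holders={T2,T3,T6}
Step 12: wait(T5) -> count=0 queue=[T5] holders={T2,T3,T6}
Step 13: signal(T6) -> count=0 queue=[] holders={T2,T3,T5}
Step 14: signal(T5) -> count=1 queue=[] holders={T2,T3}
Step 15: wait(T5) -> count=0 queue=[] holders={T2,T3,T5}
Step 16: signal(T5) -> count=1 queue=[] holders={T2,T3}
Step 17: signal(T3) -> count=2 queue=[] holders={T2}
Final holders: {T2} -> 1 thread(s)

Answer: 1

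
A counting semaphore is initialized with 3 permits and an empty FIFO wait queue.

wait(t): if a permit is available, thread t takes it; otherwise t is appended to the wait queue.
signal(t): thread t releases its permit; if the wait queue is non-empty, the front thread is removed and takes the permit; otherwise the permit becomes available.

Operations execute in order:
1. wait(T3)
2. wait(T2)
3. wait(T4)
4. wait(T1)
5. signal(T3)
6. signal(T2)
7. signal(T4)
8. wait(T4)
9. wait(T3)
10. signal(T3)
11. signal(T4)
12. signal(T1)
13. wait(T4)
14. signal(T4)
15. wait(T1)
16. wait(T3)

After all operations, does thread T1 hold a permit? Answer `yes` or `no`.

Step 1: wait(T3) -> count=2 queue=[] holders={T3}
Step 2: wait(T2) -> count=1 queue=[] holders={T2,T3}
Step 3: wait(T4) -> count=0 queue=[] holders={T2,T3,T4}
Step 4: wait(T1) -> count=0 queue=[T1] holders={T2,T3,T4}
Step 5: signal(T3) -> count=0 queue=[] holders={T1,T2,T4}
Step 6: signal(T2) -> count=1 queue=[] holders={T1,T4}
Step 7: signal(T4) -> count=2 queue=[] holders={T1}
Step 8: wait(T4) -> count=1 queue=[] holders={T1,T4}
Step 9: wait(T3) -> count=0 queue=[] holders={T1,T3,T4}
Step 10: signal(T3) -> count=1 queue=[] holders={T1,T4}
Step 11: signal(T4) -> count=2 queue=[] holders={T1}
Step 12: signal(T1) -> count=3 queue=[] holders={none}
Step 13: wait(T4) -> count=2 queue=[] holders={T4}
Step 14: signal(T4) -> count=3 queue=[] holders={none}
Step 15: wait(T1) -> count=2 queue=[] holders={T1}
Step 16: wait(T3) -> count=1 queue=[] holders={T1,T3}
Final holders: {T1,T3} -> T1 in holders

Answer: yes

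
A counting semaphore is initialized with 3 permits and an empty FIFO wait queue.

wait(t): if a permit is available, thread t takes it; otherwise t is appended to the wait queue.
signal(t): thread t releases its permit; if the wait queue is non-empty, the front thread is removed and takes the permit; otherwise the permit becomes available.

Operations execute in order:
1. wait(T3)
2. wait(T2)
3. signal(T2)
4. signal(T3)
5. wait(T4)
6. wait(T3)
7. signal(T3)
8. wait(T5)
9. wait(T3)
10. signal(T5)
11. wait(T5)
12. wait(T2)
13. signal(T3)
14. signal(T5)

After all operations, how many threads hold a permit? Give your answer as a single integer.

Answer: 2

Derivation:
Step 1: wait(T3) -> count=2 queue=[] holders={T3}
Step 2: wait(T2) -> count=1 queue=[] holders={T2,T3}
Step 3: signal(T2) -> count=2 queue=[] holders={T3}
Step 4: signal(T3) -> count=3 queue=[] holders={none}
Step 5: wait(T4) -> count=2 queue=[] holders={T4}
Step 6: wait(T3) -> count=1 queue=[] holders={T3,T4}
Step 7: signal(T3) -> count=2 queue=[] holders={T4}
Step 8: wait(T5) -> count=1 queue=[] holders={T4,T5}
Step 9: wait(T3) -> count=0 queue=[] holders={T3,T4,T5}
Step 10: signal(T5) -> count=1 queue=[] holders={T3,T4}
Step 11: wait(T5) -> count=0 queue=[] holders={T3,T4,T5}
Step 12: wait(T2) -> count=0 queue=[T2] holders={T3,T4,T5}
Step 13: signal(T3) -> count=0 queue=[] holders={T2,T4,T5}
Step 14: signal(T5) -> count=1 queue=[] holders={T2,T4}
Final holders: {T2,T4} -> 2 thread(s)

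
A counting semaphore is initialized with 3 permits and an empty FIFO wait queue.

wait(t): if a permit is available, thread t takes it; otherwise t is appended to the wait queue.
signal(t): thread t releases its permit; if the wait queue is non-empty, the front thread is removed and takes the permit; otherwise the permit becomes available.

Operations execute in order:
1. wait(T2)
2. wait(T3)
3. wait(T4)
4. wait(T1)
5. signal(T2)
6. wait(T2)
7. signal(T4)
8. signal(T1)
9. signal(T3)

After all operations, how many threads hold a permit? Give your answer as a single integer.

Answer: 1

Derivation:
Step 1: wait(T2) -> count=2 queue=[] holders={T2}
Step 2: wait(T3) -> count=1 queue=[] holders={T2,T3}
Step 3: wait(T4) -> count=0 queue=[] holders={T2,T3,T4}
Step 4: wait(T1) -> count=0 queue=[T1] holders={T2,T3,T4}
Step 5: signal(T2) -> count=0 queue=[] holders={T1,T3,T4}
Step 6: wait(T2) -> count=0 queue=[T2] holders={T1,T3,T4}
Step 7: signal(T4) -> count=0 queue=[] holders={T1,T2,T3}
Step 8: signal(T1) -> count=1 queue=[] holders={T2,T3}
Step 9: signal(T3) -> count=2 queue=[] holders={T2}
Final holders: {T2} -> 1 thread(s)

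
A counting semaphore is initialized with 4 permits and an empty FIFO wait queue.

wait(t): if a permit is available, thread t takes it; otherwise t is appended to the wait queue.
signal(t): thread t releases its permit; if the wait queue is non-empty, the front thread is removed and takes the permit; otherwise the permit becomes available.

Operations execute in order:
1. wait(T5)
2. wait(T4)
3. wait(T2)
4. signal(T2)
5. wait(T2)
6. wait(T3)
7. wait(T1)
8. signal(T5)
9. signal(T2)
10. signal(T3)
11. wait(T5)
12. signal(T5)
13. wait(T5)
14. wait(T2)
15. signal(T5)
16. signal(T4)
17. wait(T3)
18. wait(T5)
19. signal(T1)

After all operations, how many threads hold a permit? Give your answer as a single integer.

Answer: 3

Derivation:
Step 1: wait(T5) -> count=3 queue=[] holders={T5}
Step 2: wait(T4) -> count=2 queue=[] holders={T4,T5}
Step 3: wait(T2) -> count=1 queue=[] holders={T2,T4,T5}
Step 4: signal(T2) -> count=2 queue=[] holders={T4,T5}
Step 5: wait(T2) -> count=1 queue=[] holders={T2,T4,T5}
Step 6: wait(T3) -> count=0 queue=[] holders={T2,T3,T4,T5}
Step 7: wait(T1) -> count=0 queue=[T1] holders={T2,T3,T4,T5}
Step 8: signal(T5) -> count=0 queue=[] holders={T1,T2,T3,T4}
Step 9: signal(T2) -> count=1 queue=[] holders={T1,T3,T4}
Step 10: signal(T3) -> count=2 queue=[] holders={T1,T4}
Step 11: wait(T5) -> count=1 queue=[] holders={T1,T4,T5}
Step 12: signal(T5) -> count=2 queue=[] holders={T1,T4}
Step 13: wait(T5) -> count=1 queue=[] holders={T1,T4,T5}
Step 14: wait(T2) -> count=0 queue=[] holders={T1,T2,T4,T5}
Step 15: signal(T5) -> count=1 queue=[] holders={T1,T2,T4}
Step 16: signal(T4) -> count=2 queue=[] holders={T1,T2}
Step 17: wait(T3) -> count=1 queue=[] holders={T1,T2,T3}
Step 18: wait(T5) -> count=0 queue=[] holders={T1,T2,T3,T5}
Step 19: signal(T1) -> count=1 queue=[] holders={T2,T3,T5}
Final holders: {T2,T3,T5} -> 3 thread(s)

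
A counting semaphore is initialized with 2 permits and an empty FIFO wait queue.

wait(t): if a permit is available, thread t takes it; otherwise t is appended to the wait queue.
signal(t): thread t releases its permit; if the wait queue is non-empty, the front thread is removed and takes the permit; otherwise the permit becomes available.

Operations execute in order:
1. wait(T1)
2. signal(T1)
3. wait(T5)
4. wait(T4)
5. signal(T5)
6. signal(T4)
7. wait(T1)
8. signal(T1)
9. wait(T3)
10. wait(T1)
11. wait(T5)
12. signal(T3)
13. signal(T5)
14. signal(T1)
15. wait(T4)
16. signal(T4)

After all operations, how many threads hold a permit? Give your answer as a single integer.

Answer: 0

Derivation:
Step 1: wait(T1) -> count=1 queue=[] holders={T1}
Step 2: signal(T1) -> count=2 queue=[] holders={none}
Step 3: wait(T5) -> count=1 queue=[] holders={T5}
Step 4: wait(T4) -> count=0 queue=[] holders={T4,T5}
Step 5: signal(T5) -> count=1 queue=[] holders={T4}
Step 6: signal(T4) -> count=2 queue=[] holders={none}
Step 7: wait(T1) -> count=1 queue=[] holders={T1}
Step 8: signal(T1) -> count=2 queue=[] holders={none}
Step 9: wait(T3) -> count=1 queue=[] holders={T3}
Step 10: wait(T1) -> count=0 queue=[] holders={T1,T3}
Step 11: wait(T5) -> count=0 queue=[T5] holders={T1,T3}
Step 12: signal(T3) -> count=0 queue=[] holders={T1,T5}
Step 13: signal(T5) -> count=1 queue=[] holders={T1}
Step 14: signal(T1) -> count=2 queue=[] holders={none}
Step 15: wait(T4) -> count=1 queue=[] holders={T4}
Step 16: signal(T4) -> count=2 queue=[] holders={none}
Final holders: {none} -> 0 thread(s)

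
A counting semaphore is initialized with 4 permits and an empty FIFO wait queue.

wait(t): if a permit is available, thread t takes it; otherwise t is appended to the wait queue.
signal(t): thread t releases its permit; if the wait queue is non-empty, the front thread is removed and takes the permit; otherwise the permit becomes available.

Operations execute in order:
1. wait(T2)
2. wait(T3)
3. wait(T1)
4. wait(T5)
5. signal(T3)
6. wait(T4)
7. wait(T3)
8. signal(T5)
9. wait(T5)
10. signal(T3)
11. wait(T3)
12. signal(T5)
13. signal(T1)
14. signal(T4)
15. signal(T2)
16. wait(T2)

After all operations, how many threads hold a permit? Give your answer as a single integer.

Step 1: wait(T2) -> count=3 queue=[] holders={T2}
Step 2: wait(T3) -> count=2 queue=[] holders={T2,T3}
Step 3: wait(T1) -> count=1 queue=[] holders={T1,T2,T3}
Step 4: wait(T5) -> count=0 queue=[] holders={T1,T2,T3,T5}
Step 5: signal(T3) -> count=1 queue=[] holders={T1,T2,T5}
Step 6: wait(T4) -> count=0 queue=[] holders={T1,T2,T4,T5}
Step 7: wait(T3) -> count=0 queue=[T3] holders={T1,T2,T4,T5}
Step 8: signal(T5) -> count=0 queue=[] holders={T1,T2,T3,T4}
Step 9: wait(T5) -> count=0 queue=[T5] holders={T1,T2,T3,T4}
Step 10: signal(T3) -> count=0 queue=[] holders={T1,T2,T4,T5}
Step 11: wait(T3) -> count=0 queue=[T3] holders={T1,T2,T4,T5}
Step 12: signal(T5) -> count=0 queue=[] holders={T1,T2,T3,T4}
Step 13: signal(T1) -> count=1 queue=[] holders={T2,T3,T4}
Step 14: signal(T4) -> count=2 queue=[] holders={T2,T3}
Step 15: signal(T2) -> count=3 queue=[] holders={T3}
Step 16: wait(T2) -> count=2 queue=[] holders={T2,T3}
Final holders: {T2,T3} -> 2 thread(s)

Answer: 2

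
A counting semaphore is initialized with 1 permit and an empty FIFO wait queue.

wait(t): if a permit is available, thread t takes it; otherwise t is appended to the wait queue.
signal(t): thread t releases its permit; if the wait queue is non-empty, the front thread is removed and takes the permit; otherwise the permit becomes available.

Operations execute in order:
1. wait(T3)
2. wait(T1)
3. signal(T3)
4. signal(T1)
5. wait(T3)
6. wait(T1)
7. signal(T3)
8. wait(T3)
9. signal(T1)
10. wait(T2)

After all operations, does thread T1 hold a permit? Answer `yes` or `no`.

Step 1: wait(T3) -> count=0 queue=[] holders={T3}
Step 2: wait(T1) -> count=0 queue=[T1] holders={T3}
Step 3: signal(T3) -> count=0 queue=[] holders={T1}
Step 4: signal(T1) -> count=1 queue=[] holders={none}
Step 5: wait(T3) -> count=0 queue=[] holders={T3}
Step 6: wait(T1) -> count=0 queue=[T1] holders={T3}
Step 7: signal(T3) -> count=0 queue=[] holders={T1}
Step 8: wait(T3) -> count=0 queue=[T3] holders={T1}
Step 9: signal(T1) -> count=0 queue=[] holders={T3}
Step 10: wait(T2) -> count=0 queue=[T2] holders={T3}
Final holders: {T3} -> T1 not in holders

Answer: no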